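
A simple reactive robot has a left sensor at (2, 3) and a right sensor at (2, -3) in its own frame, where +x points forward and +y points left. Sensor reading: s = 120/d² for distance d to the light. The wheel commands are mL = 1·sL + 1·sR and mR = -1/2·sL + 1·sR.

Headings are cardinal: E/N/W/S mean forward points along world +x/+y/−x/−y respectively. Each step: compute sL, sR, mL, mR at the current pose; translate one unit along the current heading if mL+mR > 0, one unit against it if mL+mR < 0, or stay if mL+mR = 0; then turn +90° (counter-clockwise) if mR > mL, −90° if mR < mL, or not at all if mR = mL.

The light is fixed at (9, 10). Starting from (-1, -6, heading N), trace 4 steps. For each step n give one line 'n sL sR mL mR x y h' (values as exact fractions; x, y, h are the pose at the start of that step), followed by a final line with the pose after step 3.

0 24/73 24/49 2928/3577 1164/3577 -1 -6 N
1 15/26 30/97 2235/2522 105/5044 -1 -5 E
2 24/65 120/433 18192/28145 2604/28145 0 -5 S
3 60/241 12/29 4632/6989 2022/6989 0 -6 W
final -1 -6 N

n=0: pose=(-1,-6,N); sL=24/73, sR=24/49; mL=2928/3577, mR=1164/3577; mL+mR=4092/3577 → advance +1; mR−mL=-36/73 → turn -1·90°
n=1: pose=(-1,-5,E); sL=15/26, sR=30/97; mL=2235/2522, mR=105/5044; mL+mR=4575/5044 → advance +1; mR−mL=-45/52 → turn -1·90°
n=2: pose=(0,-5,S); sL=24/65, sR=120/433; mL=18192/28145, mR=2604/28145; mL+mR=20796/28145 → advance +1; mR−mL=-36/65 → turn -1·90°
n=3: pose=(0,-6,W); sL=60/241, sR=12/29; mL=4632/6989, mR=2022/6989; mL+mR=6654/6989 → advance +1; mR−mL=-90/241 → turn -1·90°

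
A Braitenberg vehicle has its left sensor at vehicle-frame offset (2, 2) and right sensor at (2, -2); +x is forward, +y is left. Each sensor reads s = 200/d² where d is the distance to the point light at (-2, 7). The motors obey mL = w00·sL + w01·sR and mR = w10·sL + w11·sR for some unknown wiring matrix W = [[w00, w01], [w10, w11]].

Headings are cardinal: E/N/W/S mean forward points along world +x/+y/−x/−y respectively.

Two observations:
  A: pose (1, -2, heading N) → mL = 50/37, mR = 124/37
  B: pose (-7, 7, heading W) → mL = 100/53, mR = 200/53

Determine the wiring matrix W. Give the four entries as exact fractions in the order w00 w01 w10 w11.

obs A: pose=(1,-2,N) → sL=4, sR=100/37, mL=50/37, mR=124/37
obs B: pose=(-7,7,W) → sL=200/53, sR=200/53, mL=100/53, mR=200/53
sensor matrix S = [[4, 100/37], [200/53, 200/53]]; det S = 9600/1961
solve [mL_A; mL_B] = S·[w00; w01] and [mR_A; mR_B] = S·[w10; w11]:
  w00 = 0, w01 = 1/2, w10 = 1/2, w11 = 1/2

0 1/2 1/2 1/2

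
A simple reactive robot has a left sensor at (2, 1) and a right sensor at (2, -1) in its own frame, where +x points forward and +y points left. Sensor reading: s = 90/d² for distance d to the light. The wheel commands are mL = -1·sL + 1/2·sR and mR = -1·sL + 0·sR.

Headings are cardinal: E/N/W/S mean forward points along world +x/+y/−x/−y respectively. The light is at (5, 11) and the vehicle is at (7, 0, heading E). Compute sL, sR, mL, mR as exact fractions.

left sensor world pos  = (9, 1); dL² = 116
right sensor world pos = (9, -1); dR² = 160
sL = 90/116 = 45/58
sR = 90/160 = 9/16
mL = -1·sL + 1/2·sR = -459/928
mR = -1·sL + 0·sR = -45/58

45/58 9/16 -459/928 -45/58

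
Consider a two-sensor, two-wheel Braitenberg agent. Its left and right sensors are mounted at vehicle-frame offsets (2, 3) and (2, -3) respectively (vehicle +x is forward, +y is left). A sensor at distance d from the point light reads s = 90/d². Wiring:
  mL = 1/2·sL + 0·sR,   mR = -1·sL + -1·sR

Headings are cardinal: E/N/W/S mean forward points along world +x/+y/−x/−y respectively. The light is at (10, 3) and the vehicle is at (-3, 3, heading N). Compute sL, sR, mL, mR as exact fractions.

9/26 45/52 9/52 -63/52

left sensor world pos  = (-6, 5); dL² = 260
right sensor world pos = (0, 5); dR² = 104
sL = 90/260 = 9/26
sR = 90/104 = 45/52
mL = 1/2·sL + 0·sR = 9/52
mR = -1·sL + -1·sR = -63/52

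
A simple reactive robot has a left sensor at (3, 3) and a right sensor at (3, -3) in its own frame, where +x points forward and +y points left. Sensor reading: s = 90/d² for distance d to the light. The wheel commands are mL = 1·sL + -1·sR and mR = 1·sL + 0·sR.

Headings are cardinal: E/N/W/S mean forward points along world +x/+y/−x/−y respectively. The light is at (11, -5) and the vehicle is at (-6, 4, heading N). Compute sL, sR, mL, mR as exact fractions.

left sensor world pos  = (-9, 7); dL² = 544
right sensor world pos = (-3, 7); dR² = 340
sL = 90/544 = 45/272
sR = 90/340 = 9/34
mL = 1·sL + -1·sR = -27/272
mR = 1·sL + 0·sR = 45/272

45/272 9/34 -27/272 45/272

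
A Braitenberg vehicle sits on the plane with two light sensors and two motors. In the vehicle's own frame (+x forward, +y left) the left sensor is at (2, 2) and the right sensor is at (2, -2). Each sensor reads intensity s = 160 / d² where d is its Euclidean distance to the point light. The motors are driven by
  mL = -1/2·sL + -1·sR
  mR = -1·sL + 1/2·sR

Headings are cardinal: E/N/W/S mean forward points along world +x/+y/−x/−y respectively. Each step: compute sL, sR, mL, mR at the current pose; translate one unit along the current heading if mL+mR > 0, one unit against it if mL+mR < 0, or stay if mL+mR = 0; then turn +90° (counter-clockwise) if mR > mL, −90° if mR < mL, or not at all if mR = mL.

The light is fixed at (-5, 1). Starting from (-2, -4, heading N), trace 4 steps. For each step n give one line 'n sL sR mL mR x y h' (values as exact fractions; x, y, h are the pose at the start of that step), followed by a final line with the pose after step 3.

n=0: pose=(-2,-4,N); sL=16, sR=80/17; mL=-216/17, mR=-232/17; mL+mR=-448/17 → advance -1; mR−mL=-16/17 → turn -1·90°
n=1: pose=(-2,-5,E); sL=160/41, sR=160/89; mL=-13680/3649, mR=-10960/3649; mL+mR=-24640/3649 → advance -1; mR−mL=2720/3649 → turn +1·90°
n=2: pose=(-3,-5,N); sL=10, sR=5; mL=-10, mR=-15/2; mL+mR=-35/2 → advance -1; mR−mL=5/2 → turn +1·90°
n=3: pose=(-3,-6,W); sL=160/81, sR=32/5; mL=-2992/405, mR=496/405; mL+mR=-832/135 → advance -1; mR−mL=3488/405 → turn +1·90°

0 16 80/17 -216/17 -232/17 -2 -4 N
1 160/41 160/89 -13680/3649 -10960/3649 -2 -5 E
2 10 5 -10 -15/2 -3 -5 N
3 160/81 32/5 -2992/405 496/405 -3 -6 W
final -2 -6 S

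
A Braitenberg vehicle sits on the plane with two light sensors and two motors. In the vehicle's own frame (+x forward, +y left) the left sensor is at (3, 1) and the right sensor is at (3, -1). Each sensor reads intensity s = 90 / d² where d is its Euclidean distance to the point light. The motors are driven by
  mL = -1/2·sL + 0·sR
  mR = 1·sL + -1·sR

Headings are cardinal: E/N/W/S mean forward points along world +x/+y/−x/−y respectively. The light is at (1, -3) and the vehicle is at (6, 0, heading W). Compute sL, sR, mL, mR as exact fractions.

left sensor world pos  = (3, -1); dL² = 8
right sensor world pos = (3, 1); dR² = 20
sL = 90/8 = 45/4
sR = 90/20 = 9/2
mL = -1/2·sL + 0·sR = -45/8
mR = 1·sL + -1·sR = 27/4

45/4 9/2 -45/8 27/4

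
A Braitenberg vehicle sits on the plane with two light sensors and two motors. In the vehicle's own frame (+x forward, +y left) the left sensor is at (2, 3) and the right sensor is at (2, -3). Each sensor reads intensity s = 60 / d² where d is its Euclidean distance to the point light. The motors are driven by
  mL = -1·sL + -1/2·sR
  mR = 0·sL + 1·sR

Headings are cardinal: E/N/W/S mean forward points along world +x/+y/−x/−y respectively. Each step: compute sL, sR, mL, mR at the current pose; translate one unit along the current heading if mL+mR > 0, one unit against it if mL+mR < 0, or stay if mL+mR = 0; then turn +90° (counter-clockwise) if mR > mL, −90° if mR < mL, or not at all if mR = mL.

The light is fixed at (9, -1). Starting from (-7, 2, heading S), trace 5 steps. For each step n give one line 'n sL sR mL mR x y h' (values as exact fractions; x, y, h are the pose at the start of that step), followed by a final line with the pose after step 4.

0 6/17 30/181 -1341/3077 30/181 -7 2 S
1 12/49 60/197 -3834/9653 60/197 -7 3 E
2 15/109 15/58 -3375/12644 15/58 -8 3 N
3 60/361 60/397 -34650/143317 60/397 -8 2 W
4 6/17 30/181 -1341/3077 30/181 -7 2 S
final -7 3 E

n=0: pose=(-7,2,S); sL=6/17, sR=30/181; mL=-1341/3077, mR=30/181; mL+mR=-831/3077 → advance -1; mR−mL=1851/3077 → turn +1·90°
n=1: pose=(-7,3,E); sL=12/49, sR=60/197; mL=-3834/9653, mR=60/197; mL+mR=-894/9653 → advance -1; mR−mL=6774/9653 → turn +1·90°
n=2: pose=(-8,3,N); sL=15/109, sR=15/58; mL=-3375/12644, mR=15/58; mL+mR=-105/12644 → advance -1; mR−mL=6645/12644 → turn +1·90°
n=3: pose=(-8,2,W); sL=60/361, sR=60/397; mL=-34650/143317, mR=60/397; mL+mR=-12990/143317 → advance -1; mR−mL=56310/143317 → turn +1·90°
n=4: pose=(-7,2,S); sL=6/17, sR=30/181; mL=-1341/3077, mR=30/181; mL+mR=-831/3077 → advance -1; mR−mL=1851/3077 → turn +1·90°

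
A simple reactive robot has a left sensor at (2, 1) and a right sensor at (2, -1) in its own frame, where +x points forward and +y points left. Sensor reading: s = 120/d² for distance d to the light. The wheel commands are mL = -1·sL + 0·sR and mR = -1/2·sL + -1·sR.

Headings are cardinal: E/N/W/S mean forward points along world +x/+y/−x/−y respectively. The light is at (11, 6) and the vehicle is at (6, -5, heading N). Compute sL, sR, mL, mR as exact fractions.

40/39 120/97 -40/39 -6620/3783

left sensor world pos  = (5, -3); dL² = 117
right sensor world pos = (7, -3); dR² = 97
sL = 120/117 = 40/39
sR = 120/97 = 120/97
mL = -1·sL + 0·sR = -40/39
mR = -1/2·sL + -1·sR = -6620/3783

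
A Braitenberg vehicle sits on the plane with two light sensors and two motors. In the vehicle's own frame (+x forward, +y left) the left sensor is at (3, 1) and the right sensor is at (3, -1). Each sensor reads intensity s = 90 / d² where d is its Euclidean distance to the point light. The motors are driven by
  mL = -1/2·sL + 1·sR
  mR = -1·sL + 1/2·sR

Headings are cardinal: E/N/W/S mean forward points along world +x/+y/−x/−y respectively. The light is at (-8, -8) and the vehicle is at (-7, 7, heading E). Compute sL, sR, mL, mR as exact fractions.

left sensor world pos  = (-4, 8); dL² = 272
right sensor world pos = (-4, 6); dR² = 212
sL = 90/272 = 45/136
sR = 90/212 = 45/106
mL = -1/2·sL + 1·sR = 3735/14416
mR = -1·sL + 1/2·sR = -855/7208

45/136 45/106 3735/14416 -855/7208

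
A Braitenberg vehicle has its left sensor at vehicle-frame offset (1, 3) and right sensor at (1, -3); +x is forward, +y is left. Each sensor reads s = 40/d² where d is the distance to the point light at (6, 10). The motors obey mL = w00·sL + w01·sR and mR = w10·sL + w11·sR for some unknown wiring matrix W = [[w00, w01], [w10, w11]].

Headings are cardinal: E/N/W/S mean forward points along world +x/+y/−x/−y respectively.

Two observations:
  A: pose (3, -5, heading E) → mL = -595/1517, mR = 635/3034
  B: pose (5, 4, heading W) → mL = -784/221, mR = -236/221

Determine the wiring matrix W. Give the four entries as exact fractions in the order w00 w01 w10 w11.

-1 -1 1 -1/2

obs A: pose=(3,-5,E) → sL=10/37, sR=5/41, mL=-595/1517, mR=635/3034
obs B: pose=(5,4,W) → sL=8/17, sR=40/13, mL=-784/221, mR=-236/221
sensor matrix S = [[10/37, 5/41], [8/17, 40/13]]; det S = 259560/335257
solve [mL_A; mL_B] = S·[w00; w01] and [mR_A; mR_B] = S·[w10; w11]:
  w00 = -1, w01 = -1, w10 = 1, w11 = -1/2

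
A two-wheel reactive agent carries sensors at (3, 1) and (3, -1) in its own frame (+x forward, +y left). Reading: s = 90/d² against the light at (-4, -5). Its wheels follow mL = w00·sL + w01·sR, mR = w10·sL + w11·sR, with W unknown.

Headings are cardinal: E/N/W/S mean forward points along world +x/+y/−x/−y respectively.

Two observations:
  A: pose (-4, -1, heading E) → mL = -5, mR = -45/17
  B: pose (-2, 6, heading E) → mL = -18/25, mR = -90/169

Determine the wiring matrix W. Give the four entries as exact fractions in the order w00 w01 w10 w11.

obs A: pose=(-4,-1,E) → sL=45/17, sR=5, mL=-5, mR=-45/17
obs B: pose=(-2,6,E) → sL=90/169, sR=18/25, mL=-18/25, mR=-90/169
sensor matrix S = [[45/17, 5], [90/169, 18/25]]; det S = -10872/14365
solve [mL_A; mL_B] = S·[w00; w01] and [mR_A; mR_B] = S·[w10; w11]:
  w00 = 0, w01 = -1, w10 = -1, w11 = 0

0 -1 -1 0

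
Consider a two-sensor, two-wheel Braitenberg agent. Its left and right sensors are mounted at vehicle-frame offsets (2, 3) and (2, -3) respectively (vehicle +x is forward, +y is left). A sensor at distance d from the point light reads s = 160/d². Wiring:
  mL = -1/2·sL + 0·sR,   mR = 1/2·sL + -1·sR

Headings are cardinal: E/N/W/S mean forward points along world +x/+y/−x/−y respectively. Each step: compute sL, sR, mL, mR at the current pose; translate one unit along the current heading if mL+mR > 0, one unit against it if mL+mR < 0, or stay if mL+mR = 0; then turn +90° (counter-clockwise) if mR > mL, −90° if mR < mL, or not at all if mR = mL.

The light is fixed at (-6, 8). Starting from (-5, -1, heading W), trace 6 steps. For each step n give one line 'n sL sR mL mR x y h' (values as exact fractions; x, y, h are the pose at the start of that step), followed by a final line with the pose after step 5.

n=0: pose=(-5,-1,W); sL=32/29, sR=160/37; mL=-16/29, mR=-4048/1073; mL+mR=-160/37 → advance -1; mR−mL=-3456/1073 → turn -1·90°
n=1: pose=(-4,-1,N); sL=16/5, sR=80/37; mL=-8/5, mR=-104/185; mL+mR=-80/37 → advance -1; mR−mL=192/185 → turn +1·90°
n=2: pose=(-4,-2,W); sL=160/169, sR=160/49; mL=-80/169, mR=-23120/8281; mL+mR=-160/49 → advance -1; mR−mL=-19200/8281 → turn -1·90°
n=3: pose=(-3,-2,N); sL=5/2, sR=8/5; mL=-5/4, mR=-7/20; mL+mR=-8/5 → advance -1; mR−mL=9/10 → turn +1·90°
n=4: pose=(-3,-3,W); sL=160/197, sR=32/13; mL=-80/197, mR=-5264/2561; mL+mR=-32/13 → advance -1; mR−mL=-4224/2561 → turn -1·90°
n=5: pose=(-2,-3,N); sL=80/41, sR=16/13; mL=-40/41, mR=-136/533; mL+mR=-16/13 → advance -1; mR−mL=384/533 → turn +1·90°

0 32/29 160/37 -16/29 -4048/1073 -5 -1 W
1 16/5 80/37 -8/5 -104/185 -4 -1 N
2 160/169 160/49 -80/169 -23120/8281 -4 -2 W
3 5/2 8/5 -5/4 -7/20 -3 -2 N
4 160/197 32/13 -80/197 -5264/2561 -3 -3 W
5 80/41 16/13 -40/41 -136/533 -2 -3 N
final -2 -4 W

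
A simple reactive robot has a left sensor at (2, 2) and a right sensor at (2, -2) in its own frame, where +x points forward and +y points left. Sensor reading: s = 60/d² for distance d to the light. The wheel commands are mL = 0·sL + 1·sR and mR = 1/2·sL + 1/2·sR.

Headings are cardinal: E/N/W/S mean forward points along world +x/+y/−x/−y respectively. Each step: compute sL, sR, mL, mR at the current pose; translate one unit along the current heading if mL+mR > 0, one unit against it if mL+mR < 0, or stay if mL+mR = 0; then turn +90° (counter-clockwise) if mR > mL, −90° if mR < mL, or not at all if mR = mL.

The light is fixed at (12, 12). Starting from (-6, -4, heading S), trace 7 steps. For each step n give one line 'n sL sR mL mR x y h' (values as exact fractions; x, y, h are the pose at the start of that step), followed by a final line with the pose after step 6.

n=0: pose=(-6,-4,S); sL=3/29, sR=15/181; mL=15/181, mR=489/5249; mL+mR=924/5249 → advance +1; mR−mL=54/5249 → turn +1·90°
n=1: pose=(-6,-5,E); sL=60/481, sR=60/617; mL=60/617, mR=32940/296777; mL+mR=61800/296777 → advance +1; mR−mL=4080/296777 → turn +1·90°
n=2: pose=(-5,-5,N); sL=30/293, sR=2/15; mL=2/15, mR=518/4395; mL+mR=368/1465 → advance +1; mR−mL=-68/4395 → turn -1·90°
n=3: pose=(-5,-4,E); sL=60/421, sR=20/183; mL=20/183, mR=9700/77043; mL+mR=6040/25681 → advance +1; mR−mL=1280/77043 → turn +1·90°
n=4: pose=(-4,-4,N); sL=3/26, sR=15/98; mL=15/98, mR=171/1274; mL+mR=183/637 → advance +1; mR−mL=-12/637 → turn -1·90°
n=5: pose=(-4,-3,E); sL=12/73, sR=12/97; mL=12/97, mR=1020/7081; mL+mR=1896/7081 → advance +1; mR−mL=144/7081 → turn +1·90°
n=6: pose=(-3,-3,N); sL=30/229, sR=30/169; mL=30/169, mR=5970/38701; mL+mR=12840/38701 → advance +1; mR−mL=-900/38701 → turn -1·90°

0 3/29 15/181 15/181 489/5249 -6 -4 S
1 60/481 60/617 60/617 32940/296777 -6 -5 E
2 30/293 2/15 2/15 518/4395 -5 -5 N
3 60/421 20/183 20/183 9700/77043 -5 -4 E
4 3/26 15/98 15/98 171/1274 -4 -4 N
5 12/73 12/97 12/97 1020/7081 -4 -3 E
6 30/229 30/169 30/169 5970/38701 -3 -3 N
final -3 -2 E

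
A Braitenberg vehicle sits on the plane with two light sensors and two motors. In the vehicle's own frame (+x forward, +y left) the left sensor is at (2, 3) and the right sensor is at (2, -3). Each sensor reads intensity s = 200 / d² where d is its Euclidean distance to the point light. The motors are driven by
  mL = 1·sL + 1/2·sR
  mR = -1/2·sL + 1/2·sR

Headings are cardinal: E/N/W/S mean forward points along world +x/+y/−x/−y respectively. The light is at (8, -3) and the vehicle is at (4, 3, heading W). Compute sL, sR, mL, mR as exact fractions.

40/9 200/117 620/117 -160/117

left sensor world pos  = (2, 0); dL² = 45
right sensor world pos = (2, 6); dR² = 117
sL = 200/45 = 40/9
sR = 200/117 = 200/117
mL = 1·sL + 1/2·sR = 620/117
mR = -1/2·sL + 1/2·sR = -160/117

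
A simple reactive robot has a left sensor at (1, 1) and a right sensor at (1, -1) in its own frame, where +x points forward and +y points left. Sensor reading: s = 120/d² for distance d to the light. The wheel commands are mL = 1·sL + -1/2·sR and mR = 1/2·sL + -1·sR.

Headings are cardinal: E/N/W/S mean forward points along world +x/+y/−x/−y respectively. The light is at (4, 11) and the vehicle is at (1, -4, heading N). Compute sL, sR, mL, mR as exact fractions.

left sensor world pos  = (0, -3); dL² = 212
right sensor world pos = (2, -3); dR² = 200
sL = 120/212 = 30/53
sR = 120/200 = 3/5
mL = 1·sL + -1/2·sR = 141/530
mR = 1/2·sL + -1·sR = -84/265

30/53 3/5 141/530 -84/265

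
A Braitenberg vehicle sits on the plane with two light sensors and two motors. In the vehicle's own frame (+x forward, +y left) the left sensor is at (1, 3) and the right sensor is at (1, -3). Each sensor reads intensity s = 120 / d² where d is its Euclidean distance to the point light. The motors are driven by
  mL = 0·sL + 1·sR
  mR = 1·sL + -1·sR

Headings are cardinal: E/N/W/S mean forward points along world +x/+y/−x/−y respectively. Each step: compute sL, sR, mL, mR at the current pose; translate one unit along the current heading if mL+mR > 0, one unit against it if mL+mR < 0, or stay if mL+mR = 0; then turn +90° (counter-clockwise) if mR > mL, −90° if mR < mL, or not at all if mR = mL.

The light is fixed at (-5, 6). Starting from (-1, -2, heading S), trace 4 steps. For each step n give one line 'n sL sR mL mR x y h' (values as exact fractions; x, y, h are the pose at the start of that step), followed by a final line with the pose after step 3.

0 12/13 60/41 60/41 -288/533 -1 -2 S
1 40/51 8/3 8/3 -32/17 -1 -3 W
2 15/8 6/5 6/5 27/40 -2 -3 N
3 120/41 120/137 120/137 11520/5617 -2 -2 E
final -1 -2 N

n=0: pose=(-1,-2,S); sL=12/13, sR=60/41; mL=60/41, mR=-288/533; mL+mR=12/13 → advance +1; mR−mL=-1068/533 → turn -1·90°
n=1: pose=(-1,-3,W); sL=40/51, sR=8/3; mL=8/3, mR=-32/17; mL+mR=40/51 → advance +1; mR−mL=-232/51 → turn -1·90°
n=2: pose=(-2,-3,N); sL=15/8, sR=6/5; mL=6/5, mR=27/40; mL+mR=15/8 → advance +1; mR−mL=-21/40 → turn -1·90°
n=3: pose=(-2,-2,E); sL=120/41, sR=120/137; mL=120/137, mR=11520/5617; mL+mR=120/41 → advance +1; mR−mL=6600/5617 → turn +1·90°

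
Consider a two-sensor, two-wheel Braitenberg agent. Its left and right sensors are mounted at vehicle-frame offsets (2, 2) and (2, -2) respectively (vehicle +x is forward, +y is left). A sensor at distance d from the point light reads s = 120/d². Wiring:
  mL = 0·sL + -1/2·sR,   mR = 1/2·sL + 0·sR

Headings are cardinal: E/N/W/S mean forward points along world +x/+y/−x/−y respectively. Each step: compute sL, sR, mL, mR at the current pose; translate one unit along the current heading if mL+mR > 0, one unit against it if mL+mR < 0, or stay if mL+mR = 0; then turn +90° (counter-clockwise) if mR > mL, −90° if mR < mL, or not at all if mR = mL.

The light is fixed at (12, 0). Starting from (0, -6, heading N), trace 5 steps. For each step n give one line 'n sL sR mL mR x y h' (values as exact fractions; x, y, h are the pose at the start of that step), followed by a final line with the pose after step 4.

n=0: pose=(0,-6,N); sL=30/53, sR=30/29; mL=-15/29, mR=15/53; mL+mR=-360/1537 → advance -1; mR−mL=1230/1537 → turn +1·90°
n=1: pose=(0,-7,W); sL=120/277, sR=120/221; mL=-60/221, mR=60/277; mL+mR=-3360/61217 → advance -1; mR−mL=29880/61217 → turn +1·90°
n=2: pose=(1,-7,S); sL=20/27, sR=12/25; mL=-6/25, mR=10/27; mL+mR=88/675 → advance +1; mR−mL=412/675 → turn +1·90°
n=3: pose=(1,-8,E); sL=40/39, sR=120/181; mL=-60/181, mR=20/39; mL+mR=1280/7059 → advance +1; mR−mL=5960/7059 → turn +1·90°
n=4: pose=(2,-8,N); sL=2/3, sR=6/5; mL=-3/5, mR=1/3; mL+mR=-4/15 → advance -1; mR−mL=14/15 → turn +1·90°

0 30/53 30/29 -15/29 15/53 0 -6 N
1 120/277 120/221 -60/221 60/277 0 -7 W
2 20/27 12/25 -6/25 10/27 1 -7 S
3 40/39 120/181 -60/181 20/39 1 -8 E
4 2/3 6/5 -3/5 1/3 2 -8 N
final 2 -9 W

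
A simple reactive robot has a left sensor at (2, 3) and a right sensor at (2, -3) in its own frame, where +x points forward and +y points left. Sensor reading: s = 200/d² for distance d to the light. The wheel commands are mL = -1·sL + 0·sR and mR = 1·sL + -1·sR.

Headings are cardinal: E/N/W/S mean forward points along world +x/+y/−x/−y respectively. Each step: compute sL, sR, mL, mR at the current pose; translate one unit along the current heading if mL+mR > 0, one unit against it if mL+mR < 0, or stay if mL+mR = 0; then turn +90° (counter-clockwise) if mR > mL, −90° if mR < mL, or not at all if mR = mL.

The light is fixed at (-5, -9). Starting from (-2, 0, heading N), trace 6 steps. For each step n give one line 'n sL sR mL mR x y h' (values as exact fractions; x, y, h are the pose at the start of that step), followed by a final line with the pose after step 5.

n=0: pose=(-2,0,N); sL=200/121, sR=200/157; mL=-200/121, mR=7200/18997; mL+mR=-200/157 → advance -1; mR−mL=38600/18997 → turn +1·90°
n=1: pose=(-2,-1,W); sL=100/13, sR=100/61; mL=-100/13, mR=4800/793; mL+mR=-100/61 → advance -1; mR−mL=10900/793 → turn +1·90°
n=2: pose=(-1,-1,S); sL=40/17, sR=200/37; mL=-40/17, mR=-1920/629; mL+mR=-200/37 → advance -1; mR−mL=-440/629 → turn -1·90°
n=3: pose=(-1,0,W); sL=5, sR=50/37; mL=-5, mR=135/37; mL+mR=-50/37 → advance -1; mR−mL=320/37 → turn +1·90°
n=4: pose=(0,0,S); sL=200/113, sR=200/53; mL=-200/113, mR=-12000/5989; mL+mR=-200/53 → advance -1; mR−mL=-1400/5989 → turn -1·90°
n=5: pose=(0,1,W); sL=100/29, sR=100/89; mL=-100/29, mR=6000/2581; mL+mR=-100/89 → advance -1; mR−mL=14900/2581 → turn +1·90°

0 200/121 200/157 -200/121 7200/18997 -2 0 N
1 100/13 100/61 -100/13 4800/793 -2 -1 W
2 40/17 200/37 -40/17 -1920/629 -1 -1 S
3 5 50/37 -5 135/37 -1 0 W
4 200/113 200/53 -200/113 -12000/5989 0 0 S
5 100/29 100/89 -100/29 6000/2581 0 1 W
final 1 1 S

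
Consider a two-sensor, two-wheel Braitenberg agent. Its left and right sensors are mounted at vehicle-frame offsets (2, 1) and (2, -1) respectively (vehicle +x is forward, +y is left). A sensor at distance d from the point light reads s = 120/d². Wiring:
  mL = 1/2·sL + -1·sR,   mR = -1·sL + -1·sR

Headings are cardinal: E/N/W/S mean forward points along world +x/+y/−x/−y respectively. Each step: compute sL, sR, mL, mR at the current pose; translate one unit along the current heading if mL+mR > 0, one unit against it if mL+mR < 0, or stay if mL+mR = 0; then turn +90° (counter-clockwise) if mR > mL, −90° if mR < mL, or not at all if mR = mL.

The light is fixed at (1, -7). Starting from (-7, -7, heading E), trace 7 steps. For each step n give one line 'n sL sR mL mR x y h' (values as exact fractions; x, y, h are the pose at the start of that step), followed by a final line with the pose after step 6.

0 120/37 120/37 -60/37 -240/37 -7 -7 E
1 30/17 15/13 -60/221 -645/221 -8 -7 S
2 120/121 24/25 -1404/3025 -5904/3025 -8 -6 W
3 4/3 60/29 -122/87 -296/87 -7 -6 N
4 120/37 120/37 -60/37 -240/37 -7 -7 E
5 30/17 15/13 -60/221 -645/221 -8 -7 S
6 120/121 24/25 -1404/3025 -5904/3025 -8 -6 W
final -7 -6 N

n=0: pose=(-7,-7,E); sL=120/37, sR=120/37; mL=-60/37, mR=-240/37; mL+mR=-300/37 → advance -1; mR−mL=-180/37 → turn -1·90°
n=1: pose=(-8,-7,S); sL=30/17, sR=15/13; mL=-60/221, mR=-645/221; mL+mR=-705/221 → advance -1; mR−mL=-45/17 → turn -1·90°
n=2: pose=(-8,-6,W); sL=120/121, sR=24/25; mL=-1404/3025, mR=-5904/3025; mL+mR=-7308/3025 → advance -1; mR−mL=-180/121 → turn -1·90°
n=3: pose=(-7,-6,N); sL=4/3, sR=60/29; mL=-122/87, mR=-296/87; mL+mR=-418/87 → advance -1; mR−mL=-2 → turn -1·90°
n=4: pose=(-7,-7,E); sL=120/37, sR=120/37; mL=-60/37, mR=-240/37; mL+mR=-300/37 → advance -1; mR−mL=-180/37 → turn -1·90°
n=5: pose=(-8,-7,S); sL=30/17, sR=15/13; mL=-60/221, mR=-645/221; mL+mR=-705/221 → advance -1; mR−mL=-45/17 → turn -1·90°
n=6: pose=(-8,-6,W); sL=120/121, sR=24/25; mL=-1404/3025, mR=-5904/3025; mL+mR=-7308/3025 → advance -1; mR−mL=-180/121 → turn -1·90°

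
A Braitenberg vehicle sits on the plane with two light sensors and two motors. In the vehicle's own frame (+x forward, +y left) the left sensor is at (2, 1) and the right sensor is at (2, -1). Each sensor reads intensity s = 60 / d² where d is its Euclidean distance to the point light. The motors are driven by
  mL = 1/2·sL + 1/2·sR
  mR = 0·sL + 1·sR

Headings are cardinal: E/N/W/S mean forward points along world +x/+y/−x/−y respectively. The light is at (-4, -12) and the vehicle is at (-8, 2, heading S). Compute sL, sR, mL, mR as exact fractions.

left sensor world pos  = (-7, 0); dL² = 153
right sensor world pos = (-9, 0); dR² = 169
sL = 60/153 = 20/51
sR = 60/169 = 60/169
mL = 1/2·sL + 1/2·sR = 3220/8619
mR = 0·sL + 1·sR = 60/169

20/51 60/169 3220/8619 60/169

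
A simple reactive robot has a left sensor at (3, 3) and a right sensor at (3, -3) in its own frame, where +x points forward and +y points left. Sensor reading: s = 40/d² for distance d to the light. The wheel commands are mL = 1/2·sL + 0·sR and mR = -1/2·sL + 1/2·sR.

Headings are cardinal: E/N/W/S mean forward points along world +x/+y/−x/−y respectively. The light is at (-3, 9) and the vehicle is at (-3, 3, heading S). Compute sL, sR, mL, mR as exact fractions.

4/9 4/9 2/9 0

left sensor world pos  = (0, 0); dL² = 90
right sensor world pos = (-6, 0); dR² = 90
sL = 40/90 = 4/9
sR = 40/90 = 4/9
mL = 1/2·sL + 0·sR = 2/9
mR = -1/2·sL + 1/2·sR = 0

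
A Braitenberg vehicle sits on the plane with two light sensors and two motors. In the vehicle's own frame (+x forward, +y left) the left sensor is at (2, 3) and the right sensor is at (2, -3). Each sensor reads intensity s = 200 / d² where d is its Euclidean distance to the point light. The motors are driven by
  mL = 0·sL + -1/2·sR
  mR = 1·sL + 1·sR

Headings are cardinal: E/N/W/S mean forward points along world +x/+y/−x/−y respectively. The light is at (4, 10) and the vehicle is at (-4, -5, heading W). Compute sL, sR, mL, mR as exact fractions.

left sensor world pos  = (-6, -8); dL² = 424
right sensor world pos = (-6, -2); dR² = 244
sL = 200/424 = 25/53
sR = 200/244 = 50/61
mL = 0·sL + -1/2·sR = -25/61
mR = 1·sL + 1·sR = 4175/3233

25/53 50/61 -25/61 4175/3233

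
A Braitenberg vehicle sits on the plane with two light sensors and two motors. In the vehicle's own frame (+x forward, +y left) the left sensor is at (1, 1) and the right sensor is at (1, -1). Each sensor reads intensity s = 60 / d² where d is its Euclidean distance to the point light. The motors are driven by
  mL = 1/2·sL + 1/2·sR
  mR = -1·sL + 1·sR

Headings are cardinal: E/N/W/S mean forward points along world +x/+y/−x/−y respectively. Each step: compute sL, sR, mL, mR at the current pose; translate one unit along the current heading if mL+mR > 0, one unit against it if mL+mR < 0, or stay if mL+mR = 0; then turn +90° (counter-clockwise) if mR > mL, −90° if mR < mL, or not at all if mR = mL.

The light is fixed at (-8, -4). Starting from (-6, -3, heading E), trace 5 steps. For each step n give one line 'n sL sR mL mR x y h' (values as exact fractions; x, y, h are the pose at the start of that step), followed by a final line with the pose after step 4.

n=0: pose=(-6,-3,E); sL=60/13, sR=20/3; mL=220/39, mR=80/39; mL+mR=100/13 → advance +1; mR−mL=-140/39 → turn -1·90°
n=1: pose=(-5,-3,S); sL=15/4, sR=15; mL=75/8, mR=45/4; mL+mR=165/8 → advance +1; mR−mL=15/8 → turn +1·90°
n=2: pose=(-5,-4,E); sL=60/17, sR=60/17; mL=60/17, mR=0; mL+mR=60/17 → advance +1; mR−mL=-60/17 → turn -1·90°
n=3: pose=(-4,-4,S); sL=30/13, sR=6; mL=54/13, mR=48/13; mL+mR=102/13 → advance +1; mR−mL=-6/13 → turn -1·90°
n=4: pose=(-4,-5,W); sL=60/13, sR=20/3; mL=220/39, mR=80/39; mL+mR=100/13 → advance +1; mR−mL=-140/39 → turn -1·90°

0 60/13 20/3 220/39 80/39 -6 -3 E
1 15/4 15 75/8 45/4 -5 -3 S
2 60/17 60/17 60/17 0 -5 -4 E
3 30/13 6 54/13 48/13 -4 -4 S
4 60/13 20/3 220/39 80/39 -4 -5 W
final -5 -5 N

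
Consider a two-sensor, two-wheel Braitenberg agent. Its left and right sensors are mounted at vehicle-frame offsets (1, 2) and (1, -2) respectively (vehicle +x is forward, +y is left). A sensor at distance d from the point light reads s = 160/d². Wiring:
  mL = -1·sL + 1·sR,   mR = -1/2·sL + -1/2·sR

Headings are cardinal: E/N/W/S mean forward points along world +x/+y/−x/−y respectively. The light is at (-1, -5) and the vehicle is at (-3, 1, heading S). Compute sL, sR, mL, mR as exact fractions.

left sensor world pos  = (-1, 0); dL² = 25
right sensor world pos = (-5, 0); dR² = 41
sL = 160/25 = 32/5
sR = 160/41 = 160/41
mL = -1·sL + 1·sR = -512/205
mR = -1/2·sL + -1/2·sR = -1056/205

32/5 160/41 -512/205 -1056/205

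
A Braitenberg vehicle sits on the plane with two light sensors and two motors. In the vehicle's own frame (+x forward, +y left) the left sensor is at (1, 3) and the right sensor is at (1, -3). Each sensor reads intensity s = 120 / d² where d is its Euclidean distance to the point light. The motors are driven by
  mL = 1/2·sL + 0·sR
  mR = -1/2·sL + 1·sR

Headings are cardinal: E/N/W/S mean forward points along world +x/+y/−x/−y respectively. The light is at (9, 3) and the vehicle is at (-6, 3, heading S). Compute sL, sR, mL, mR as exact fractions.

left sensor world pos  = (-3, 2); dL² = 145
right sensor world pos = (-9, 2); dR² = 325
sL = 120/145 = 24/29
sR = 120/325 = 24/65
mL = 1/2·sL + 0·sR = 12/29
mR = -1/2·sL + 1·sR = -84/1885

24/29 24/65 12/29 -84/1885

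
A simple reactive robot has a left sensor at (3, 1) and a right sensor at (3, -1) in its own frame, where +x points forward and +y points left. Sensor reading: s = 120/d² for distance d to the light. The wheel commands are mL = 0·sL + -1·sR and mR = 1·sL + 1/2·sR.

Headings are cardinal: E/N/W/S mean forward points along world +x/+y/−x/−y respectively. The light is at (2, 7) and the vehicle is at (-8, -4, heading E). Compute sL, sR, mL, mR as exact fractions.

left sensor world pos  = (-5, -3); dL² = 149
right sensor world pos = (-5, -5); dR² = 193
sL = 120/149 = 120/149
sR = 120/193 = 120/193
mL = 0·sL + -1·sR = -120/193
mR = 1·sL + 1/2·sR = 32100/28757

120/149 120/193 -120/193 32100/28757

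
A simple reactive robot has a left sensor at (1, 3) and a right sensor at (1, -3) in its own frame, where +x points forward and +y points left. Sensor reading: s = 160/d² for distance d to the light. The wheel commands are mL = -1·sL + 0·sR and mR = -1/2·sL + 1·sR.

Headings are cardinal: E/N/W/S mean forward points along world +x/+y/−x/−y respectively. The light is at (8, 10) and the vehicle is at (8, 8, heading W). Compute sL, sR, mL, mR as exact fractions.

80/13 80 -80/13 1000/13

left sensor world pos  = (7, 5); dL² = 26
right sensor world pos = (7, 11); dR² = 2
sL = 160/26 = 80/13
sR = 160/2 = 80
mL = -1·sL + 0·sR = -80/13
mR = -1/2·sL + 1·sR = 1000/13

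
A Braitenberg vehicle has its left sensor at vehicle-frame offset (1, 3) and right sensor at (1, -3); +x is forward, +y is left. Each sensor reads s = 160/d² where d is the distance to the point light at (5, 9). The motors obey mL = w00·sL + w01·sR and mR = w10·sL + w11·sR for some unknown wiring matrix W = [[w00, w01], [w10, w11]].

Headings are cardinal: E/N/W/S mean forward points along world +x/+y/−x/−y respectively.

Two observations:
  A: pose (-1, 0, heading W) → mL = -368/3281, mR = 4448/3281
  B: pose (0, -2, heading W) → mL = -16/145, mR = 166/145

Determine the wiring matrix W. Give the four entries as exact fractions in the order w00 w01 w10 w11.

obs A: pose=(-1,0,W) → sL=160/193, sR=32/17, mL=-368/3281, mR=4448/3281
obs B: pose=(0,-2,W) → sL=20/29, sR=8/5, mL=-16/145, mR=166/145
sensor matrix S = [[160/193, 32/17], [20/29, 8/5]]; det S = 2688/95149
solve [mL_A; mL_B] = S·[w00; w01] and [mR_A; mR_B] = S·[w10; w11]:
  w00 = 1, w01 = -1/2, w10 = 1/2, w11 = 1/2

1 -1/2 1/2 1/2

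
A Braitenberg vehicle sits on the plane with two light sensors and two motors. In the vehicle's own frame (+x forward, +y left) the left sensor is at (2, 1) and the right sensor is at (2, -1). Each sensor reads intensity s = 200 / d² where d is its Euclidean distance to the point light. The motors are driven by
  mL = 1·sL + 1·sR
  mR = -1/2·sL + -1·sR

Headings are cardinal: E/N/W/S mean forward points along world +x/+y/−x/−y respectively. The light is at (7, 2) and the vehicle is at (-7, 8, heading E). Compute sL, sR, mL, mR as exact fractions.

left sensor world pos  = (-5, 9); dL² = 193
right sensor world pos = (-5, 7); dR² = 169
sL = 200/193 = 200/193
sR = 200/169 = 200/169
mL = 1·sL + 1·sR = 72400/32617
mR = -1/2·sL + -1·sR = -55500/32617

200/193 200/169 72400/32617 -55500/32617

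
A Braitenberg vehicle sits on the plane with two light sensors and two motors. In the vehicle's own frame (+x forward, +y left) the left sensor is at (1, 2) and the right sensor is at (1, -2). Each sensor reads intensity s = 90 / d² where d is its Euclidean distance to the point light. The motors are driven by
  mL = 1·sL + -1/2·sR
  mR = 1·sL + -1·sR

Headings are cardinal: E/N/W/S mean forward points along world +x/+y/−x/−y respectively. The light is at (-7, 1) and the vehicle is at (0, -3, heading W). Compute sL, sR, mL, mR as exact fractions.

5/4 9/4 1/8 -1

left sensor world pos  = (-1, -5); dL² = 72
right sensor world pos = (-1, -1); dR² = 40
sL = 90/72 = 5/4
sR = 90/40 = 9/4
mL = 1·sL + -1/2·sR = 1/8
mR = 1·sL + -1·sR = -1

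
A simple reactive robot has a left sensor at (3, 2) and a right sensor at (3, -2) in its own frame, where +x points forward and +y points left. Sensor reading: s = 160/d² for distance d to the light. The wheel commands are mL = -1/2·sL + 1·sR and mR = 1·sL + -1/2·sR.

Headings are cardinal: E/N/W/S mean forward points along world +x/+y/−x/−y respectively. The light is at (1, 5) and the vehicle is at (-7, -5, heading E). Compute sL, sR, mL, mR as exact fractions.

left sensor world pos  = (-4, -3); dL² = 89
right sensor world pos = (-4, -7); dR² = 169
sL = 160/89 = 160/89
sR = 160/169 = 160/169
mL = -1/2·sL + 1·sR = 720/15041
mR = 1·sL + -1/2·sR = 19920/15041

160/89 160/169 720/15041 19920/15041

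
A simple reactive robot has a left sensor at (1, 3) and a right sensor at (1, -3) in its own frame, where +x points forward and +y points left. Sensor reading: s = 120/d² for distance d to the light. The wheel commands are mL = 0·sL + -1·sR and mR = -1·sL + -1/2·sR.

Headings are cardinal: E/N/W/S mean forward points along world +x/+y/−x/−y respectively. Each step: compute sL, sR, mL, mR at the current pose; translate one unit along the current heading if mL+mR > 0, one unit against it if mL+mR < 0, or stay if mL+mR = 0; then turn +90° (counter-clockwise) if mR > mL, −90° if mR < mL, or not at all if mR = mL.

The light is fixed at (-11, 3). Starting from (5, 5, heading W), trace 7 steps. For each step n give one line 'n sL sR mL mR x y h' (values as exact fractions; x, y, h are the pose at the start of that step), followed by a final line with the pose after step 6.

0 60/113 12/25 -12/25 -2178/2825 5 5 W
1 24/41 120/409 -120/409 -12276/16769 6 5 N
2 6/17 15/41 -15/41 -747/1394 6 4 E
3 120/361 120/169 -120/169 -41940/61009 5 4 S
4 60/157 12/29 -12/29 -2682/4553 5 5 E
5 24/65 24/29 -24/29 -1476/1885 4 5 S
6 30/73 15/32 -15/32 -3015/4672 4 6 E
final 3 6 S

n=0: pose=(5,5,W); sL=60/113, sR=12/25; mL=-12/25, mR=-2178/2825; mL+mR=-3534/2825 → advance -1; mR−mL=-822/2825 → turn -1·90°
n=1: pose=(6,5,N); sL=24/41, sR=120/409; mL=-120/409, mR=-12276/16769; mL+mR=-17196/16769 → advance -1; mR−mL=-7356/16769 → turn -1·90°
n=2: pose=(6,4,E); sL=6/17, sR=15/41; mL=-15/41, mR=-747/1394; mL+mR=-1257/1394 → advance -1; mR−mL=-237/1394 → turn -1·90°
n=3: pose=(5,4,S); sL=120/361, sR=120/169; mL=-120/169, mR=-41940/61009; mL+mR=-85260/61009 → advance -1; mR−mL=1380/61009 → turn +1·90°
n=4: pose=(5,5,E); sL=60/157, sR=12/29; mL=-12/29, mR=-2682/4553; mL+mR=-4566/4553 → advance -1; mR−mL=-798/4553 → turn -1·90°
n=5: pose=(4,5,S); sL=24/65, sR=24/29; mL=-24/29, mR=-1476/1885; mL+mR=-3036/1885 → advance -1; mR−mL=84/1885 → turn +1·90°
n=6: pose=(4,6,E); sL=30/73, sR=15/32; mL=-15/32, mR=-3015/4672; mL+mR=-5205/4672 → advance -1; mR−mL=-825/4672 → turn -1·90°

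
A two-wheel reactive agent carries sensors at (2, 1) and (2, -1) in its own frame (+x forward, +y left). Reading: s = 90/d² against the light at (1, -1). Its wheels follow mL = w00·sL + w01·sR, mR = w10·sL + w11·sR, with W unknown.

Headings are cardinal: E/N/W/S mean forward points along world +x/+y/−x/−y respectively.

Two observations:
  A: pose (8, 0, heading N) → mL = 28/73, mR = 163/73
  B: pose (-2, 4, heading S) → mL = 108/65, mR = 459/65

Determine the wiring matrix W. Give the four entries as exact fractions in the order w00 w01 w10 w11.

1/2 -1/2 1/2 1

obs A: pose=(8,0,N) → sL=2, sR=90/73, mL=28/73, mR=163/73
obs B: pose=(-2,4,S) → sL=90/13, sR=18/5, mL=108/65, mR=459/65
sensor matrix S = [[2, 90/73], [90/13, 18/5]]; det S = -6336/4745
solve [mL_A; mL_B] = S·[w00; w01] and [mR_A; mR_B] = S·[w10; w11]:
  w00 = 1/2, w01 = -1/2, w10 = 1/2, w11 = 1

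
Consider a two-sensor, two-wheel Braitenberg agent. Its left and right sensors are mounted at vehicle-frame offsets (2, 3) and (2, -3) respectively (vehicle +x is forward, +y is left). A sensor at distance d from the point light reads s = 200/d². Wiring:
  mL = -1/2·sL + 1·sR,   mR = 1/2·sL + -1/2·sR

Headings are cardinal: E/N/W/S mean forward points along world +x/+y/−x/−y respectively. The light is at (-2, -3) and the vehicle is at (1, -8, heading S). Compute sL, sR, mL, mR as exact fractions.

left sensor world pos  = (4, -10); dL² = 85
right sensor world pos = (-2, -10); dR² = 49
sL = 200/85 = 40/17
sR = 200/49 = 200/49
mL = -1/2·sL + 1·sR = 2420/833
mR = 1/2·sL + -1/2·sR = -720/833

40/17 200/49 2420/833 -720/833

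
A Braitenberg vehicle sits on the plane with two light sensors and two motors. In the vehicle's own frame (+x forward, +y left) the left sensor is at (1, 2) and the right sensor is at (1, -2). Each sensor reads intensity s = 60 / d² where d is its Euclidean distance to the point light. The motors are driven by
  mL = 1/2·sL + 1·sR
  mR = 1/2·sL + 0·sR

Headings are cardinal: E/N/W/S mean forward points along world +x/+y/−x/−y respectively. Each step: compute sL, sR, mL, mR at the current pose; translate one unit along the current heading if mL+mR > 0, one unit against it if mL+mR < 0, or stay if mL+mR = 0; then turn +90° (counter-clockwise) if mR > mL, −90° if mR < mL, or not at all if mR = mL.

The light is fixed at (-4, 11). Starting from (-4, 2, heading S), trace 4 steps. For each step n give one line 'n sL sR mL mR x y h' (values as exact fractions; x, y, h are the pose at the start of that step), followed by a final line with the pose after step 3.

0 15/26 15/26 45/52 15/52 -4 2 S
1 12/29 12/13 426/377 6/29 -4 1 W
2 2/3 30/41 131/123 1/3 -5 1 N
3 60/49 60/121 6570/5929 30/49 -5 2 E
final -4 2 S

n=0: pose=(-4,2,S); sL=15/26, sR=15/26; mL=45/52, mR=15/52; mL+mR=15/13 → advance +1; mR−mL=-15/26 → turn -1·90°
n=1: pose=(-4,1,W); sL=12/29, sR=12/13; mL=426/377, mR=6/29; mL+mR=504/377 → advance +1; mR−mL=-12/13 → turn -1·90°
n=2: pose=(-5,1,N); sL=2/3, sR=30/41; mL=131/123, mR=1/3; mL+mR=172/123 → advance +1; mR−mL=-30/41 → turn -1·90°
n=3: pose=(-5,2,E); sL=60/49, sR=60/121; mL=6570/5929, mR=30/49; mL+mR=10200/5929 → advance +1; mR−mL=-60/121 → turn -1·90°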